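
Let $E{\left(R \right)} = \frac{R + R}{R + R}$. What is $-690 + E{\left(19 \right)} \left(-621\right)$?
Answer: $-1311$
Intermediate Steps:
$E{\left(R \right)} = 1$ ($E{\left(R \right)} = \frac{2 R}{2 R} = 2 R \frac{1}{2 R} = 1$)
$-690 + E{\left(19 \right)} \left(-621\right) = -690 + 1 \left(-621\right) = -690 - 621 = -1311$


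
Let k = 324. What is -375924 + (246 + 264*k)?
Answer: -290142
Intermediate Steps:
-375924 + (246 + 264*k) = -375924 + (246 + 264*324) = -375924 + (246 + 85536) = -375924 + 85782 = -290142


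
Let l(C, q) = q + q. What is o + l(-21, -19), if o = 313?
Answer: 275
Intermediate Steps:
l(C, q) = 2*q
o + l(-21, -19) = 313 + 2*(-19) = 313 - 38 = 275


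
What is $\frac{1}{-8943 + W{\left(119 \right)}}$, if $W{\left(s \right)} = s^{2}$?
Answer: $\frac{1}{5218} \approx 0.00019164$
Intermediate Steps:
$\frac{1}{-8943 + W{\left(119 \right)}} = \frac{1}{-8943 + 119^{2}} = \frac{1}{-8943 + 14161} = \frac{1}{5218}$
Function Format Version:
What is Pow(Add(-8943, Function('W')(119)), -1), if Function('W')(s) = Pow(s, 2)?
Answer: Rational(1, 5218) ≈ 0.00019164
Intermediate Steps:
Pow(Add(-8943, Function('W')(119)), -1) = Pow(Add(-8943, Pow(119, 2)), -1) = Pow(Add(-8943, 14161), -1) = Pow(5218, -1) = Rational(1, 5218)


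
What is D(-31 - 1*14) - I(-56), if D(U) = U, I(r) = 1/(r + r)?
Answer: -5039/112 ≈ -44.991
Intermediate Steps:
I(r) = 1/(2*r)
D(-31 - 1*14) - I(-56) = (-31 - 1*14) - 1/(2*(-56)) = (-31 - 14) - (-1)/(2*56) = -45 - 1*(-1/112) = -45 + 1/112 = -5039/112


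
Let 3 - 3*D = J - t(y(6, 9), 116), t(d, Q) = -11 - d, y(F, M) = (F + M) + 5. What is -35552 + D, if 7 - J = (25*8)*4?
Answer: -35297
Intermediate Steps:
y(F, M) = 5 + F + M
J = -793 (J = 7 - 25*8*4 = 7 - 200*4 = 7 - 1*800 = 7 - 800 = -793)
D = 255 (D = 1 - (-793 - (-11 - (5 + 6 + 9)))/3 = 1 - (-793 - (-11 - 1*20))/3 = 1 - (-793 - (-11 - 20))/3 = 1 - (-793 - 1*(-31))/3 = 1 - (-793 + 31)/3 = 1 - 1/3*(-762) = 1 + 254 = 255)
-35552 + D = -35552 + 255 = -35297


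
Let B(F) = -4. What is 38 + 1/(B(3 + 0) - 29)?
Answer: 1253/33 ≈ 37.970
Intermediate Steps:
38 + 1/(B(3 + 0) - 29) = 38 + 1/(-4 - 29) = 38 + 1/(-33) = 38 + 1*(-1/33) = 38 - 1/33 = 1253/33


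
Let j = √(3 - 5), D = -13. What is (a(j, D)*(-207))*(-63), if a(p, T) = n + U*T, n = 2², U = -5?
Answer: 899829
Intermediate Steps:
j = I*√2 (j = √(-2) = I*√2 ≈ 1.4142*I)
n = 4
a(p, T) = 4 - 5*T
(a(j, D)*(-207))*(-63) = ((4 - 5*(-13))*(-207))*(-63) = ((4 + 65)*(-207))*(-63) = (69*(-207))*(-63) = -14283*(-63) = 899829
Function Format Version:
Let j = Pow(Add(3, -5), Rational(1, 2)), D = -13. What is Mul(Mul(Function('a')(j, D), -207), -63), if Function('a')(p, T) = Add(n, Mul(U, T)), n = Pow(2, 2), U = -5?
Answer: 899829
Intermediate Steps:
j = Mul(I, Pow(2, Rational(1, 2))) (j = Pow(-2, Rational(1, 2)) = Mul(I, Pow(2, Rational(1, 2))) ≈ Mul(1.4142, I))
n = 4
Function('a')(p, T) = Add(4, Mul(-5, T))
Mul(Mul(Function('a')(j, D), -207), -63) = Mul(Mul(Add(4, Mul(-5, -13)), -207), -63) = Mul(Mul(Add(4, 65), -207), -63) = Mul(Mul(69, -207), -63) = Mul(-14283, -63) = 899829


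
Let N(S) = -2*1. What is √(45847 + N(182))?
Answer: √45845 ≈ 214.11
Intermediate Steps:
N(S) = -2
√(45847 + N(182)) = √(45847 - 2) = √45845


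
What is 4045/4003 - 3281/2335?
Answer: -3688768/9347005 ≈ -0.39465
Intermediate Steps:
4045/4003 - 3281/2335 = -3688768/9347005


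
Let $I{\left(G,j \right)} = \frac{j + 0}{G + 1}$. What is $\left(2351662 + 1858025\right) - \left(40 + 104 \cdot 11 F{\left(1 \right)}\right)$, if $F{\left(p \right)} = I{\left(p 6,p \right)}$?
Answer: $\frac{29466385}{7} \approx 4.2095 \cdot 10^{6}$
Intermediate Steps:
$I{\left(G,j \right)} = \frac{j}{1 + G}$
$F{\left(p \right)} = \frac{p}{1 + 6 p}$ ($F{\left(p \right)} = \frac{p}{1 + p 6} = \frac{p}{1 + 6 p}$)
$\left(2351662 + 1858025\right) - \left(40 + 104 \cdot 11 F{\left(1 \right)}\right) = \left(2351662 + 1858025\right) - \left(40 + 104 \cdot 11 \cdot 1 \frac{1}{1 + 6 \cdot 1}\right) = 4209687 - \left(40 + 104 \cdot 11 \cdot 1 \frac{1}{1 + 6}\right) = 4209687 - \left(40 + 104 \cdot 11 \cdot 1 \cdot \frac{1}{7}\right) = 4209687 - \left(40 + 104 \cdot 11 \cdot \frac{1}{7}\right) = 4209687 - \frac{1424}{7} = \frac{29466385}{7}$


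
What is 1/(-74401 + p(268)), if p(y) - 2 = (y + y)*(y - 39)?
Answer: 1/48345 ≈ 2.0685e-5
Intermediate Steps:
p(y) = 2 + 2*y*(-39 + y) (p(y) = 2 + (y + y)*(y - 39) = 2 + (2*y)*(-39 + y) = 2 + 2*y*(-39 + y))
1/(-74401 + p(268)) = 1/(-74401 + (2 - 78*268 + 2*268**2)) = 1/(-74401 + (2 - 20904 + 2*71824)) = 1/(-74401 + (2 - 20904 + 143648)) = 1/(-74401 + 122746) = 1/48345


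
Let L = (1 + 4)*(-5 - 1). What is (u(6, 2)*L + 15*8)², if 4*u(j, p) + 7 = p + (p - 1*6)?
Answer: 140625/4 ≈ 35156.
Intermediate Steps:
u(j, p) = -13/4 + p/2 (u(j, p) = -7/4 + (p + (p - 1*6))/4 = -7/4 + (p + (p - 6))/4 = -7/4 + (p + (-6 + p))/4 = -7/4 + (-6 + 2*p)/4 = -7/4 + (-3/2 + p/2) = -13/4 + p/2)
L = -30 (L = 5*(-6) = -30)
(u(6, 2)*L + 15*8)² = ((-13/4 + (½)*2)*(-30) + 15*8)² = ((-13/4 + 1)*(-30) + 120)² = (-9/4*(-30) + 120)² = (135/2 + 120)² = (375/2)² = 140625/4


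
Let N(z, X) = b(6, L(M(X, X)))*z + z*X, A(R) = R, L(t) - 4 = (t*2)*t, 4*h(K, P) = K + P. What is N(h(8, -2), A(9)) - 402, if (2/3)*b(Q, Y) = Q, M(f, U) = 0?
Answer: -375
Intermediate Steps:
h(K, P) = K/4 + P/4 (h(K, P) = (K + P)/4 = K/4 + P/4)
L(t) = 4 + 2*t² (L(t) = 4 + (t*2)*t = 4 + (2*t)*t = 4 + 2*t²)
b(Q, Y) = 3*Q/2
N(z, X) = 9*z + X*z (N(z, X) = ((3/2)*6)*z + z*X = 9*z + X*z)
N(h(8, -2), A(9)) - 402 = ((¼)*8 + (¼)*(-2))*(9 + 9) - 402 = (2 - ½)*18 - 402 = (3/2)*18 - 402 = 27 - 402 = -375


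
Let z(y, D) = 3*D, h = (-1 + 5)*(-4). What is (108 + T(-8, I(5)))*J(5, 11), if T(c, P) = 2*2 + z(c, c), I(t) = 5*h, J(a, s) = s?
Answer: 968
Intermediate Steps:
h = -16 (h = 4*(-4) = -16)
I(t) = -80 (I(t) = 5*(-16) = -80)
T(c, P) = 4 + 3*c (T(c, P) = 2*2 + 3*c = 4 + 3*c)
(108 + T(-8, I(5)))*J(5, 11) = (108 + (4 + 3*(-8)))*11 = (108 + (4 - 24))*11 = (108 - 20)*11 = 88*11 = 968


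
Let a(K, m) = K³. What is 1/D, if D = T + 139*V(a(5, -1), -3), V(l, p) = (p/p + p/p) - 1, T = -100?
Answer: 1/39 ≈ 0.025641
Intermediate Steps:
V(l, p) = 1 (V(l, p) = (1 + 1) - 1 = 2 - 1 = 1)
D = 39 (D = -100 + 139*1 = -100 + 139 = 39)
1/D = 1/39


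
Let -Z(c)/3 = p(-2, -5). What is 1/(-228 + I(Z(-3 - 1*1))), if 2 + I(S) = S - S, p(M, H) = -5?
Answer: -1/230 ≈ -0.0043478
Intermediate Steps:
Z(c) = 15 (Z(c) = -3*(-5) = 15)
I(S) = -2 (I(S) = -2 + (S - S) = -2 + 0 = -2)
1/(-228 + I(Z(-3 - 1*1))) = 1/(-228 - 2) = 1/(-230) = -1/230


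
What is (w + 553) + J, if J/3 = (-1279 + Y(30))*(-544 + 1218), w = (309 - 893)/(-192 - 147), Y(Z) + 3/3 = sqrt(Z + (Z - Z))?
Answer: -877198189/339 + 2022*sqrt(30) ≈ -2.5765e+6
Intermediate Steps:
Y(Z) = -1 + sqrt(Z) (Y(Z) = -1 + sqrt(Z + (Z - Z)) = -1 + sqrt(Z + 0) = -1 + sqrt(Z))
w = 584/339 (w = -584/(-339) = -584*(-1/339) = 584/339 ≈ 1.7227)
J = -2588160 + 2022*sqrt(30) (J = 3*((-1279 + (-1 + sqrt(30)))*(-544 + 1218)) = 3*((-1280 + sqrt(30))*674) = 3*(-862720 + 674*sqrt(30)) = -2588160 + 2022*sqrt(30) ≈ -2.5771e+6)
(w + 553) + J = (584/339 + 553) + (-2588160 + 2022*sqrt(30)) = 188051/339 + (-2588160 + 2022*sqrt(30)) = -877198189/339 + 2022*sqrt(30)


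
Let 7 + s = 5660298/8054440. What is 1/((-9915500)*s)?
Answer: 201361/12573047848025 ≈ 1.6015e-8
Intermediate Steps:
s = -25360391/4027220 (s = -7 + 5660298/8054440 = -7 + 5660298*(1/8054440) = -7 + 2830149/4027220 = -25360391/4027220 ≈ -6.2972)
1/((-9915500)*s) = 1/((-9915500)*(-25360391/4027220)) = -1/9915500*(-4027220/25360391) = 201361/12573047848025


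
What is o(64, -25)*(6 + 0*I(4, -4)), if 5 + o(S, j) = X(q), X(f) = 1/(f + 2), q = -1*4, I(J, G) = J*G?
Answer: -33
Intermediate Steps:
I(J, G) = G*J
q = -4
X(f) = 1/(2 + f)
o(S, j) = -11/2 (o(S, j) = -5 + 1/(2 - 4) = -5 + 1/(-2) = -5 - ½ = -11/2)
o(64, -25)*(6 + 0*I(4, -4)) = -11*(6 + 0*(-4*4))/2 = -11*(6 + 0*(-16))/2 = -11*(6 + 0)/2 = -11/2*6 = -33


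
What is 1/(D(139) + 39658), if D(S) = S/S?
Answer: 1/39659 ≈ 2.5215e-5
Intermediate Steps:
D(S) = 1
1/(D(139) + 39658) = 1/(1 + 39658) = 1/39659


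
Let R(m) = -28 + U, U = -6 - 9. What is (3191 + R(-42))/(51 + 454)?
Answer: 3148/505 ≈ 6.2337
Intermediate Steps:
U = -15
R(m) = -43 (R(m) = -28 - 15 = -43)
(3191 + R(-42))/(51 + 454) = (3191 - 43)/(51 + 454) = 3148/505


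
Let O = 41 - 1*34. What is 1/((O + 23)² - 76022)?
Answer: -1/75122 ≈ -1.3312e-5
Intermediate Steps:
O = 7 (O = 41 - 34 = 7)
1/((O + 23)² - 76022) = 1/((7 + 23)² - 76022) = 1/(30² - 76022) = 1/(900 - 76022) = 1/(-75122) = -1/75122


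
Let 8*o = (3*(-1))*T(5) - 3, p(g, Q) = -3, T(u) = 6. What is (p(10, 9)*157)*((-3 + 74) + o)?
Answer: -257637/8 ≈ -32205.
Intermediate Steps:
o = -21/8 (o = ((3*(-1))*6 - 3)/8 = (-3*6 - 3)/8 = (-18 - 3)/8 = (⅛)*(-21) = -21/8 ≈ -2.6250)
(p(10, 9)*157)*((-3 + 74) + o) = (-3*157)*((-3 + 74) - 21/8) = -471*(71 - 21/8) = -471*547/8 = -257637/8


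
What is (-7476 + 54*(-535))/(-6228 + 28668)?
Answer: -551/340 ≈ -1.6206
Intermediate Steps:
(-7476 + 54*(-535))/(-6228 + 28668) = (-7476 - 28890)/22440 = -36366*1/22440 = -551/340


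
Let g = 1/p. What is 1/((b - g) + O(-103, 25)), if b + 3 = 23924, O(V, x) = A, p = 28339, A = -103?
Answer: 28339/674978301 ≈ 4.1985e-5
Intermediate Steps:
O(V, x) = -103
b = 23921 (b = -3 + 23924 = 23921)
g = 1/28339 ≈ 3.5287e-5
1/((b - g) + O(-103, 25)) = 1/((23921 - 1*1/28339) - 103) = 1/((23921 - 1/28339) - 103) = 1/(677897218/28339 - 103) = 1/(674978301/28339) = 28339/674978301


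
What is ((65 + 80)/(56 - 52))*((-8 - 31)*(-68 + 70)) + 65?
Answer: -5525/2 ≈ -2762.5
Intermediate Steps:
((65 + 80)/(56 - 52))*((-8 - 31)*(-68 + 70)) + 65 = (145/4)*(-39*2) + 65 = (145*(¼))*(-78) + 65 = (145/4)*(-78) + 65 = -5655/2 + 65 = -5525/2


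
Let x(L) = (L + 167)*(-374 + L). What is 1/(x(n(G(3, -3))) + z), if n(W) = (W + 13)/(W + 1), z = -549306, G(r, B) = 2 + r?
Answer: -1/612376 ≈ -1.6330e-6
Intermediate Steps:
n(W) = (13 + W)/(1 + W)
x(L) = (-374 + L)*(167 + L) (x(L) = (167 + L)*(-374 + L) = (-374 + L)*(167 + L))
1/(x(n(G(3, -3))) + z) = 1/((-62458 + ((13 + (2 + 3))/(1 + (2 + 3)))**2 - 207*(13 + (2 + 3))/(1 + (2 + 3))) - 549306) = 1/((-62458 + ((13 + 5)/(1 + 5))**2 - 207*(13 + 5)/(1 + 5)) - 549306) = 1/((-62458 + (18/6)**2 - 207*18/6) - 549306) = 1/((-62458 + ((1/6)*18)**2 - 69*18/2) - 549306) = 1/((-62458 + 3**2 - 207*3) - 549306) = 1/((-62458 + 9 - 621) - 549306) = 1/(-63070 - 549306) = 1/(-612376) = -1/612376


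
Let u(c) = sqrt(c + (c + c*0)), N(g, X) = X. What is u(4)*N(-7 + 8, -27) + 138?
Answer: 138 - 54*sqrt(2) ≈ 61.632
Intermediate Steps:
u(c) = sqrt(2)*sqrt(c) (u(c) = sqrt(c + (c + 0)) = sqrt(c + c) = sqrt(2*c) = sqrt(2)*sqrt(c))
u(4)*N(-7 + 8, -27) + 138 = (sqrt(2)*sqrt(4))*(-27) + 138 = (sqrt(2)*2)*(-27) + 138 = (2*sqrt(2))*(-27) + 138 = -54*sqrt(2) + 138 = 138 - 54*sqrt(2)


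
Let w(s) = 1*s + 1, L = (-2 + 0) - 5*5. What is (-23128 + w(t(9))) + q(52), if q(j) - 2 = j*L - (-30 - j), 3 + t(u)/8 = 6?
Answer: -24423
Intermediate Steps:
L = -27 (L = -2 - 25 = -27)
t(u) = 24 (t(u) = -24 + 8*6 = -24 + 48 = 24)
w(s) = 1 + s (w(s) = s + 1 = 1 + s)
q(j) = 32 - 26*j (q(j) = 2 + (j*(-27) - (-30 - j)) = 2 + (-27*j + (30 + j)) = 2 + (30 - 26*j) = 32 - 26*j)
(-23128 + w(t(9))) + q(52) = (-23128 + (1 + 24)) + (32 - 26*52) = (-23128 + 25) + (32 - 1352) = -23103 - 1320 = -24423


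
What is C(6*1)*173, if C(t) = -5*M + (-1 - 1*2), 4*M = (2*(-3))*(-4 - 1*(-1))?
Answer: -8823/2 ≈ -4411.5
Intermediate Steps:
M = 9/2 (M = ((2*(-3))*(-4 - 1*(-1)))/4 = (-6*(-4 + 1))/4 = (-6*(-3))/4 = (¼)*18 = 9/2 ≈ 4.5000)
C(t) = -51/2 (C(t) = -5*9/2 + (-1 - 1*2) = -45/2 + (-1 - 2) = -45/2 - 3 = -51/2)
C(6*1)*173 = -51/2*173 = -8823/2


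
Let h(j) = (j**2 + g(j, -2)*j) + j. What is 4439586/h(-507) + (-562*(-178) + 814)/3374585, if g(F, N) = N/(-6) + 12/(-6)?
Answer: 3001543560152/173714861879 ≈ 17.279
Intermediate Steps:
g(F, N) = -2 - N/6 (g(F, N) = N*(-1/6) + 12*(-1/6) = -N/6 - 2 = -2 - N/6)
h(j) = j**2 - 2*j/3 (h(j) = (j**2 + (-2 - 1/6*(-2))*j) + j = (j**2 + (-2 + 1/3)*j) + j = (j**2 - 5*j/3) + j = j**2 - 2*j/3)
4439586/h(-507) + (-562*(-178) + 814)/3374585 = 4439586/(((1/3)*(-507)*(-2 + 3*(-507)))) + (-562*(-178) + 814)/3374585 = 4439586/(((1/3)*(-507)*(-2 - 1521))) + (100036 + 814)*(1/3374585) = 4439586/(((1/3)*(-507)*(-1523))) + 100850*(1/3374585) = 4439586/257387 + 20170/674917 = 3001543560152/173714861879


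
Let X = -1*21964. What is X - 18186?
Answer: -40150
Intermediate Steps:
X = -21964
X - 18186 = -21964 - 18186 = -40150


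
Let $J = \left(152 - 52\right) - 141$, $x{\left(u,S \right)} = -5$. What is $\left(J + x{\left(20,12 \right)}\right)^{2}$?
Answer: $2116$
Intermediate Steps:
$J = -41$ ($J = 100 - 141 = -41$)
$\left(J + x{\left(20,12 \right)}\right)^{2} = \left(-41 - 5\right)^{2} = \left(-46\right)^{2} = 2116$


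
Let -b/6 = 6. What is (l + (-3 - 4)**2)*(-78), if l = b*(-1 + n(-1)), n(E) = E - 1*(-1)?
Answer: -6630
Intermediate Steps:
b = -36 (b = -6*6 = -36)
n(E) = 1 + E (n(E) = E + 1 = 1 + E)
l = 36 (l = -36*(-1 + (1 - 1)) = -36*(-1 + 0) = -36*(-1) = 36)
(l + (-3 - 4)**2)*(-78) = (36 + (-3 - 4)**2)*(-78) = (36 + (-7)**2)*(-78) = (36 + 49)*(-78) = 85*(-78) = -6630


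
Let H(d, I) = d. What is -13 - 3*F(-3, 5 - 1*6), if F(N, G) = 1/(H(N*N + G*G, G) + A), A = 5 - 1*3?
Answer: -53/4 ≈ -13.250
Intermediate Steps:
A = 2 (A = 5 - 3 = 2)
F(N, G) = 1/(2 + G² + N²) (F(N, G) = 1/((N*N + G*G) + 2) = 1/((N² + G²) + 2) = 1/((G² + N²) + 2) = 1/(2 + G² + N²))
-13 - 3*F(-3, 5 - 1*6) = -13 - 3/(2 + (5 - 1*6)² + (-3)²) = -13 - 3/(2 + (5 - 6)² + 9) = -13 - 3/(2 + (-1)² + 9) = -13 - 3/(2 + 1 + 9) = -13 - 3/12 = -13 - 3*1/12 = -13 - ¼ = -53/4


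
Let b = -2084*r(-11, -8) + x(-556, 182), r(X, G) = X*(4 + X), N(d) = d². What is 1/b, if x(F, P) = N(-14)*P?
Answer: -1/124796 ≈ -8.0131e-6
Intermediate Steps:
x(F, P) = 196*P (x(F, P) = (-14)²*P = 196*P)
b = -124796 (b = -(-22924)*(4 - 11) + 196*182 = -(-22924)*(-7) + 35672 = -2084*77 + 35672 = -160468 + 35672 = -124796)
1/b = 1/(-124796) = -1/124796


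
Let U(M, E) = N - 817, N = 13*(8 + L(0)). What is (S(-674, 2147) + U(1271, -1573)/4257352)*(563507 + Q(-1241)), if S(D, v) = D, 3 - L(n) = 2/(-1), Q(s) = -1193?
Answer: -201691902837918/532169 ≈ -3.7900e+8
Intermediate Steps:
L(n) = 5 (L(n) = 3 - 2/(-1) = 3 - 2*(-1) = 3 - 1*(-2) = 3 + 2 = 5)
N = 169 (N = 13*(8 + 5) = 13*13 = 169)
U(M, E) = -648 (U(M, E) = 169 - 817 = -648)
(S(-674, 2147) + U(1271, -1573)/4257352)*(563507 + Q(-1241)) = (-674 - 648/4257352)*(563507 - 1193) = (-674 - 648*1/4257352)*562314 = (-674 - 81/532169)*562314 = -358681987/532169*562314 = -201691902837918/532169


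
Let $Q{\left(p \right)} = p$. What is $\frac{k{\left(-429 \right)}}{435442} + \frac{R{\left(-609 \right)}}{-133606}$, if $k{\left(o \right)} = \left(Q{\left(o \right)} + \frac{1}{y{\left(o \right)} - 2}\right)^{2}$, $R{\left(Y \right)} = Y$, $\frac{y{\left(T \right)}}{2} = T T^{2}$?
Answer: $\frac{309865307123728697326368923}{725320642797138376125922400} \approx 0.42721$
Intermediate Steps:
$y{\left(T \right)} = 2 T^{3}$ ($y{\left(T \right)} = 2 T T^{2} = 2 T^{3}$)
$k{\left(o \right)} = \left(o + \frac{1}{-2 + 2 o^{3}}\right)^{2}$ ($k{\left(o \right)} = \left(o + \frac{1}{2 o^{3} - 2}\right)^{2} = \left(o + \frac{1}{-2 + 2 o^{3}}\right)^{2}$)
$\frac{k{\left(-429 \right)}}{435442} + \frac{R{\left(-609 \right)}}{-133606} = \frac{\frac{1}{4} \frac{1}{\left(-1 + \left(-429\right)^{3}\right)^{2}} \left(1 - -858 + 2 \left(-429\right)^{4}\right)^{2}}{435442} - \frac{609}{-133606} = \frac{\left(1 + 858 + 2 \cdot 33871089681\right)^{2}}{4 \left(-1 - 78953589\right)^{2}} \cdot \frac{1}{435442} - - \frac{609}{133606} = \frac{\left(1 + 858 + 67742179362\right)^{2}}{4 \cdot 6233669373888100} \cdot \frac{1}{435442} + \frac{609}{133606} = \frac{1}{4} \cdot \frac{1}{6233669373888100} \cdot 67742180221^{2} \cdot \frac{1}{435442} + \frac{609}{133606} = \frac{1}{4} \cdot \frac{1}{6233669373888100} \cdot 4589002981094443608841 \cdot \frac{1}{435442} + \frac{609}{133606} = \frac{4589002981094443608841}{24934677495552400} \cdot \frac{1}{435442} + \frac{609}{133606} = \frac{4589002981094443608841}{10857605838018328160800} + \frac{609}{133606} = \frac{309865307123728697326368923}{725320642797138376125922400}$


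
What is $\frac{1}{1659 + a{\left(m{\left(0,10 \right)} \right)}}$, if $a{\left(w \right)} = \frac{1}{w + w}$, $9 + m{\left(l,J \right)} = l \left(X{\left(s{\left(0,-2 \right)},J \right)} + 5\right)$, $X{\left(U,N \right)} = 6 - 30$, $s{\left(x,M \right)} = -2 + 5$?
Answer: $\frac{18}{29861} \approx 0.00060279$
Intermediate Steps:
$s{\left(x,M \right)} = 3$
$X{\left(U,N \right)} = -24$ ($X{\left(U,N \right)} = 6 - 30 = -24$)
$m{\left(l,J \right)} = -9 - 19 l$ ($m{\left(l,J \right)} = -9 + l \left(-24 + 5\right) = -9 + l \left(-19\right) = -9 - 19 l$)
$a{\left(w \right)} = \frac{1}{2 w}$
$\frac{1}{1659 + a{\left(m{\left(0,10 \right)} \right)}} = \frac{1}{1659 + \frac{1}{2 \left(-9 - 0\right)}} = \frac{1}{1659 + \frac{1}{2 \left(-9 + 0\right)}} = \frac{1}{1659 + \frac{1}{2 \left(-9\right)}} = \frac{1}{1659 + \frac{1}{2} \left(- \frac{1}{9}\right)} = \frac{1}{1659 - \frac{1}{18}} = \frac{1}{\frac{29861}{18}} = \frac{18}{29861}$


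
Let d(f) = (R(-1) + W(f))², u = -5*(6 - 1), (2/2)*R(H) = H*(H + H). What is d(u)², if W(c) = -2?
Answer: 0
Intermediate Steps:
R(H) = 2*H² (R(H) = H*(H + H) = H*(2*H) = 2*H²)
u = -25 (u = -5*5 = -25)
d(f) = 0 (d(f) = (2*(-1)² - 2)² = (2*1 - 2)² = (2 - 2)² = 0² = 0)
d(u)² = 0² = 0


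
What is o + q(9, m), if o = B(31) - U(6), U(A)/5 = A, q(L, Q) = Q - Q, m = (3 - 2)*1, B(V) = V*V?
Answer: 931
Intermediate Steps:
B(V) = V²
m = 1 (m = 1*1 = 1)
q(L, Q) = 0
U(A) = 5*A
o = 931 (o = 31² - 5*6 = 961 - 1*30 = 961 - 30 = 931)
o + q(9, m) = 931 + 0 = 931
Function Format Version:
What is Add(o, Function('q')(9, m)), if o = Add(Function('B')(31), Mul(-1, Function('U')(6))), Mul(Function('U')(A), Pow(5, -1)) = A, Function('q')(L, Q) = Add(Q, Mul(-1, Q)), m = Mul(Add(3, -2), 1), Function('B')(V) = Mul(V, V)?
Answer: 931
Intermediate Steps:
Function('B')(V) = Pow(V, 2)
m = 1 (m = Mul(1, 1) = 1)
Function('q')(L, Q) = 0
Function('U')(A) = Mul(5, A)
o = 931 (o = Add(Pow(31, 2), Mul(-1, Mul(5, 6))) = Add(961, Mul(-1, 30)) = Add(961, -30) = 931)
Add(o, Function('q')(9, m)) = Add(931, 0) = 931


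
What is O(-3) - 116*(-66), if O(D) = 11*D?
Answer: 7623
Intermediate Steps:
O(-3) - 116*(-66) = 11*(-3) - 116*(-66) = -33 + 7656 = 7623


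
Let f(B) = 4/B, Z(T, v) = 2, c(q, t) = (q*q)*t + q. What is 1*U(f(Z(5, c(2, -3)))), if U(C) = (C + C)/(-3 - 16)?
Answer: -4/19 ≈ -0.21053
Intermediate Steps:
c(q, t) = q + t*q² (c(q, t) = q²*t + q = t*q² + q = q + t*q²)
U(C) = -2*C/19 (U(C) = (2*C)/(-19) = (2*C)*(-1/19) = -2*C/19)
1*U(f(Z(5, c(2, -3)))) = 1*(-8/(19*2)) = 1*(-2/19*2) = 1*(-4/19) = -4/19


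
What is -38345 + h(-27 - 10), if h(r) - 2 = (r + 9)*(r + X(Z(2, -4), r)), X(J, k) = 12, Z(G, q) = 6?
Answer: -37643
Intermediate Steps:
h(r) = 2 + (9 + r)*(12 + r) (h(r) = 2 + (r + 9)*(r + 12) = 2 + (9 + r)*(12 + r))
-38345 + h(-27 - 10) = -38345 + (110 + (-27 - 10)² + 21*(-27 - 10)) = -38345 + (110 + (-37)² + 21*(-37)) = -38345 + (110 + 1369 - 777) = -38345 + 702 = -37643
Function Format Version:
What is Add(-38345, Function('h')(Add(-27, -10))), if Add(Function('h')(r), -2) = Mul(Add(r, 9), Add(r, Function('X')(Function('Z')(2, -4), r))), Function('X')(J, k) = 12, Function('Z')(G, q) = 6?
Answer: -37643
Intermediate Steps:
Function('h')(r) = Add(2, Mul(Add(9, r), Add(12, r))) (Function('h')(r) = Add(2, Mul(Add(r, 9), Add(r, 12))) = Add(2, Mul(Add(9, r), Add(12, r))))
Add(-38345, Function('h')(Add(-27, -10))) = Add(-38345, Add(110, Pow(Add(-27, -10), 2), Mul(21, Add(-27, -10)))) = Add(-38345, Add(110, Pow(-37, 2), Mul(21, -37))) = Add(-38345, Add(110, 1369, -777)) = Add(-38345, 702) = -37643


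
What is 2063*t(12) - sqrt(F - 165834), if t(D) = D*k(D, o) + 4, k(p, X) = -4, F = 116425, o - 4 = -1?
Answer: -90772 - I*sqrt(49409) ≈ -90772.0 - 222.28*I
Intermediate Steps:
o = 3 (o = 4 - 1 = 3)
t(D) = 4 - 4*D (t(D) = D*(-4) + 4 = -4*D + 4 = 4 - 4*D)
2063*t(12) - sqrt(F - 165834) = 2063*(4 - 4*12) - sqrt(116425 - 165834) = 2063*(4 - 48) - sqrt(-49409) = 2063*(-44) - I*sqrt(49409) = -90772 - I*sqrt(49409)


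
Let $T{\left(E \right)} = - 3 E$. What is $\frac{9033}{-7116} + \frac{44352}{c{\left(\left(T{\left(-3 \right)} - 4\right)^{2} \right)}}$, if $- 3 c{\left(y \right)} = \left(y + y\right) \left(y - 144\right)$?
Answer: $\frac{21263813}{1008100} \approx 21.093$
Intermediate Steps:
$c{\left(y \right)} = - \frac{2 y \left(-144 + y\right)}{3}$ ($c{\left(y \right)} = - \frac{\left(y + y\right) \left(y - 144\right)}{3} = - \frac{2 y \left(-144 + y\right)}{3}$)
$\frac{9033}{-7116} + \frac{44352}{c{\left(\left(T{\left(-3 \right)} - 4\right)^{2} \right)}} = \frac{9033}{-7116} + \frac{44352}{\frac{2}{3} \left(\left(-3\right) \left(-3\right) - 4\right)^{2} \left(144 - \left(\left(-3\right) \left(-3\right) - 4\right)^{2}\right)} = 9033 \left(- \frac{1}{7116}\right) + \frac{44352}{\frac{2}{3} \left(9 - 4\right)^{2} \left(144 - \left(9 - 4\right)^{2}\right)} = - \frac{3011}{2372} + \frac{44352}{\frac{2}{3} \cdot 5^{2} \left(144 - 5^{2}\right)} = - \frac{3011}{2372} + \frac{44352}{\frac{2}{3} \cdot 25 \left(144 - 25\right)} = - \frac{3011}{2372} + \frac{44352}{\frac{2}{3} \cdot 25 \cdot 119} = - \frac{3011}{2372} + \frac{44352}{\frac{5950}{3}} = - \frac{3011}{2372} + 44352 \cdot \frac{3}{5950} = - \frac{3011}{2372} + \frac{9504}{425} = \frac{21263813}{1008100}$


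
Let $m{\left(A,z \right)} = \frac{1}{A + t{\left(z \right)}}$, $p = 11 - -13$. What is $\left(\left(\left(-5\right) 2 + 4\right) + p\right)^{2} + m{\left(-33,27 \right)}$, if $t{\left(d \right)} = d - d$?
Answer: $\frac{10691}{33} \approx 323.97$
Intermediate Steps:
$t{\left(d \right)} = 0$
$p = 24$ ($p = 11 + 13 = 24$)
$m{\left(A,z \right)} = \frac{1}{A}$ ($m{\left(A,z \right)} = \frac{1}{A + 0} = \frac{1}{A}$)
$\left(\left(\left(-5\right) 2 + 4\right) + p\right)^{2} + m{\left(-33,27 \right)} = \left(\left(\left(-5\right) 2 + 4\right) + 24\right)^{2} + \frac{1}{-33} = \left(\left(-10 + 4\right) + 24\right)^{2} - \frac{1}{33} = \left(-6 + 24\right)^{2} - \frac{1}{33} = 18^{2} - \frac{1}{33} = 324 - \frac{1}{33} = \frac{10691}{33}$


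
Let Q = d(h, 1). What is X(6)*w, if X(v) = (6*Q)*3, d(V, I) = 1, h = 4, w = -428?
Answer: -7704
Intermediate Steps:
Q = 1
X(v) = 18 (X(v) = (6*1)*3 = 6*3 = 18)
X(6)*w = 18*(-428) = -7704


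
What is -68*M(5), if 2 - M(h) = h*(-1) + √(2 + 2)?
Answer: -340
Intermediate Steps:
M(h) = h (M(h) = 2 - (h*(-1) + √(2 + 2)) = 2 - (-h + √4) = 2 - (-h + 2) = 2 - (2 - h) = 2 + (-2 + h) = h)
-68*M(5) = -68*5 = -340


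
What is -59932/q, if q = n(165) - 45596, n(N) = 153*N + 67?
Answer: 14983/5071 ≈ 2.9546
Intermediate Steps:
n(N) = 67 + 153*N
q = -20284 (q = (67 + 153*165) - 45596 = (67 + 25245) - 45596 = 25312 - 45596 = -20284)
-59932/q = -59932/(-20284) = -59932*(-1/20284) = 14983/5071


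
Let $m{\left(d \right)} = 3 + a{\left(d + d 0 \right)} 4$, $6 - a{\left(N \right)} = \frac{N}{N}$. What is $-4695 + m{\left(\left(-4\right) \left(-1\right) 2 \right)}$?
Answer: $-4672$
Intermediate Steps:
$a{\left(N \right)} = 5$ ($a{\left(N \right)} = 6 - \frac{N}{N} = 6 - 1 = 5$)
$m{\left(d \right)} = 23$ ($m{\left(d \right)} = 3 + 5 \cdot 4 = 3 + 20 = 23$)
$-4695 + m{\left(\left(-4\right) \left(-1\right) 2 \right)} = -4695 + 23 = -4672$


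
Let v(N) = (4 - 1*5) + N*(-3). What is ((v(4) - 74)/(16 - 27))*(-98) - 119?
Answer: -9835/11 ≈ -894.09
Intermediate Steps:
v(N) = -1 - 3*N (v(N) = (4 - 5) - 3*N = -1 - 3*N)
((v(4) - 74)/(16 - 27))*(-98) - 119 = (((-1 - 3*4) - 74)/(16 - 27))*(-98) - 119 = (((-1 - 12) - 74)/(-11))*(-98) - 119 = ((-13 - 74)*(-1/11))*(-98) - 119 = -87*(-1/11)*(-98) - 119 = (87/11)*(-98) - 119 = -8526/11 - 119 = -9835/11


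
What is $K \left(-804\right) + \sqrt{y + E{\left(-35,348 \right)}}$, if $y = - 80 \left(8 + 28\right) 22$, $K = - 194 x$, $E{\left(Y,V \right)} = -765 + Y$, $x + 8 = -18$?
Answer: $-4055376 + 4 i \sqrt{4010} \approx -4.0554 \cdot 10^{6} + 253.3 i$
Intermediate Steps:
$x = -26$ ($x = -8 - 18 = -26$)
$K = 5044$ ($K = \left(-194\right) \left(-26\right) = 5044$)
$y = -63360$ ($y = \left(-80\right) 36 \cdot 22 = \left(-2880\right) 22 = -63360$)
$K \left(-804\right) + \sqrt{y + E{\left(-35,348 \right)}} = 5044 \left(-804\right) + \sqrt{-63360 - 800} = -4055376 + \sqrt{-63360 - 800} = -4055376 + \sqrt{-64160} = -4055376 + 4 i \sqrt{4010}$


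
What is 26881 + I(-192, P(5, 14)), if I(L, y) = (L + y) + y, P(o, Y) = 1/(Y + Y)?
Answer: 373647/14 ≈ 26689.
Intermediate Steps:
P(o, Y) = 1/(2*Y)
I(L, y) = L + 2*y
26881 + I(-192, P(5, 14)) = 26881 + (-192 + 2*((1/2)/14)) = 26881 + (-192 + 2*((1/2)*(1/14))) = 26881 + (-192 + 2*(1/28)) = 26881 + (-192 + 1/14) = 26881 - 2687/14 = 373647/14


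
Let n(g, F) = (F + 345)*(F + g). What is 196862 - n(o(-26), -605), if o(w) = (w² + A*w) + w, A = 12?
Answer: 127442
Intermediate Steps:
o(w) = w² + 13*w (o(w) = (w² + 12*w) + w = w² + 13*w)
n(g, F) = (345 + F)*(F + g)
196862 - n(o(-26), -605) = 196862 - ((-605)² + 345*(-605) + 345*(-26*(13 - 26)) - (-15730)*(13 - 26)) = 196862 - (366025 - 208725 + 345*(-26*(-13)) - (-15730)*(-13)) = 196862 - (366025 - 208725 + 345*338 - 605*338) = 196862 - (366025 - 208725 + 116610 - 204490) = 196862 - 1*69420 = 196862 - 69420 = 127442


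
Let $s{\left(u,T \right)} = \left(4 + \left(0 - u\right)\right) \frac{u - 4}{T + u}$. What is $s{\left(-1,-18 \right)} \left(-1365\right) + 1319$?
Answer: $- \frac{9064}{19} \approx -477.05$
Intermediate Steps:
$s{\left(u,T \right)} = \frac{\left(-4 + u\right) \left(4 - u\right)}{T + u}$ ($s{\left(u,T \right)} = \left(4 - u\right) \frac{-4 + u}{T + u} = \frac{\left(-4 + u\right) \left(4 - u\right)}{T + u}$)
$s{\left(-1,-18 \right)} \left(-1365\right) + 1319 = \frac{-16 - \left(-1\right)^{2} + 8 \left(-1\right)}{-18 - 1} \left(-1365\right) + 1319 = \frac{-16 - 1 - 8}{-19} \left(-1365\right) + 1319 = - \frac{-16 - 1 - 8}{19} \left(-1365\right) + 1319 = \left(- \frac{1}{19}\right) \left(-25\right) \left(-1365\right) + 1319 = \frac{25}{19} \left(-1365\right) + 1319 = - \frac{34125}{19} + 1319 = - \frac{9064}{19}$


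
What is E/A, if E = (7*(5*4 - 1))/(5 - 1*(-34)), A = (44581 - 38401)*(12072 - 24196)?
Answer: -19/417446640 ≈ -4.5515e-8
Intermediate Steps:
A = -74926320 (A = 6180*(-12124) = -74926320)
E = 133/39 (E = (7*(20 - 1))/(5 + 34) = (7*19)/39 = 133*(1/39) = 133/39 ≈ 3.4103)
E/A = (133/39)/(-74926320) = (133/39)*(-1/74926320) = -19/417446640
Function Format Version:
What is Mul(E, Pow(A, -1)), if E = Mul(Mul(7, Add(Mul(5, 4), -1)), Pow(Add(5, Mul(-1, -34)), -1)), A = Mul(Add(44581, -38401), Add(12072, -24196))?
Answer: Rational(-19, 417446640) ≈ -4.5515e-8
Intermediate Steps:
A = -74926320 (A = Mul(6180, -12124) = -74926320)
E = Rational(133, 39) (E = Mul(Mul(7, Add(20, -1)), Pow(Add(5, 34), -1)) = Mul(Mul(7, 19), Pow(39, -1)) = Mul(133, Rational(1, 39)) = Rational(133, 39) ≈ 3.4103)
Mul(E, Pow(A, -1)) = Mul(Rational(133, 39), Pow(-74926320, -1)) = Mul(Rational(133, 39), Rational(-1, 74926320)) = Rational(-19, 417446640)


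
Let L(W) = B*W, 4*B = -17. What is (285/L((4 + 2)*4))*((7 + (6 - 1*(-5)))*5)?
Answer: -4275/17 ≈ -251.47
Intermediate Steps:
B = -17/4 (B = (¼)*(-17) = -17/4 ≈ -4.2500)
L(W) = -17*W/4
(285/L((4 + 2)*4))*((7 + (6 - 1*(-5)))*5) = (285/((-17*(4 + 2)*4/4)))*((7 + (6 - 1*(-5)))*5) = (285/((-51*4/2)))*((7 + (6 + 5))*5) = (285/((-17/4*24)))*((7 + 11)*5) = (285/(-102))*(18*5) = (285*(-1/102))*90 = -95/34*90 = -4275/17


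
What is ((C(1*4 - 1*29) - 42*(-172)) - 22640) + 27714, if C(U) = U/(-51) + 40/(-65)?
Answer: 8153491/663 ≈ 12298.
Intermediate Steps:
C(U) = -8/13 - U/51 (C(U) = U*(-1/51) + 40*(-1/65) = -U/51 - 8/13 = -8/13 - U/51)
((C(1*4 - 1*29) - 42*(-172)) - 22640) + 27714 = (((-8/13 - (1*4 - 1*29)/51) - 42*(-172)) - 22640) + 27714 = (((-8/13 - (4 - 29)/51) + 7224) - 22640) + 27714 = (((-8/13 - 1/51*(-25)) + 7224) - 22640) + 27714 = (((-8/13 + 25/51) + 7224) - 22640) + 27714 = ((-83/663 + 7224) - 22640) + 27714 = (4789429/663 - 22640) + 27714 = -10220891/663 + 27714 = 8153491/663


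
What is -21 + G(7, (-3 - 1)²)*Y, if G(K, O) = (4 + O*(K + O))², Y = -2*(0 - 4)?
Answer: 1107051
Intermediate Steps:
Y = 8 (Y = -2*(-4) = 8)
-21 + G(7, (-3 - 1)²)*Y = -21 + (4 + ((-3 - 1)²)² + 7*(-3 - 1)²)²*8 = -21 + (4 + ((-4)²)² + 7*(-4)²)²*8 = -21 + (4 + 16² + 7*16)²*8 = -21 + (4 + 256 + 112)²*8 = -21 + 372²*8 = -21 + 138384*8 = -21 + 1107072 = 1107051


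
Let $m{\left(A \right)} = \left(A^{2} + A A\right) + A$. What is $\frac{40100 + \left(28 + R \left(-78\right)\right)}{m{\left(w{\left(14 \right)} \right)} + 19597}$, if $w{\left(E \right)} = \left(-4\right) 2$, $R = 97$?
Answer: $\frac{32562}{19717} \approx 1.6515$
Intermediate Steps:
$w{\left(E \right)} = -8$
$m{\left(A \right)} = A + 2 A^{2}$ ($m{\left(A \right)} = \left(A^{2} + A^{2}\right) + A = 2 A^{2} + A = A + 2 A^{2}$)
$\frac{40100 + \left(28 + R \left(-78\right)\right)}{m{\left(w{\left(14 \right)} \right)} + 19597} = \frac{40100 + \left(28 + 97 \left(-78\right)\right)}{- 8 \left(1 + 2 \left(-8\right)\right) + 19597} = \frac{40100 + \left(28 - 7566\right)}{- 8 \left(1 - 16\right) + 19597} = \frac{40100 - 7538}{\left(-8\right) \left(-15\right) + 19597} = \frac{32562}{120 + 19597} = \frac{32562}{19717}$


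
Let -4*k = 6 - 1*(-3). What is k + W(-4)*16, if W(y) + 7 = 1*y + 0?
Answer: -713/4 ≈ -178.25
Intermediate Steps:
W(y) = -7 + y (W(y) = -7 + (1*y + 0) = -7 + (y + 0) = -7 + y)
k = -9/4 (k = -(6 - 1*(-3))/4 = -(6 + 3)/4 = -¼*9 = -9/4 ≈ -2.2500)
k + W(-4)*16 = -9/4 + (-7 - 4)*16 = -9/4 - 11*16 = -9/4 - 176 = -713/4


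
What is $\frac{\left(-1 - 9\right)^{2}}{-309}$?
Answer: $- \frac{100}{309} \approx -0.32362$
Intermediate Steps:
$\frac{\left(-1 - 9\right)^{2}}{-309} = \left(-10\right)^{2} \left(- \frac{1}{309}\right) = 100 \left(- \frac{1}{309}\right) = - \frac{100}{309}$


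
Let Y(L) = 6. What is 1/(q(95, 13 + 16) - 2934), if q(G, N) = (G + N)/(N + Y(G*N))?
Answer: -35/102566 ≈ -0.00034124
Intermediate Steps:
q(G, N) = (G + N)/(6 + N) (q(G, N) = (G + N)/(N + 6) = (G + N)/(6 + N))
1/(q(95, 13 + 16) - 2934) = 1/((95 + (13 + 16))/(6 + (13 + 16)) - 2934) = 1/((95 + 29)/(6 + 29) - 2934) = 1/(124/35 - 2934) = 1/(-102566/35) = -35/102566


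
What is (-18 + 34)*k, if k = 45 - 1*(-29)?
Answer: 1184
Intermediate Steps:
k = 74 (k = 45 + 29 = 74)
(-18 + 34)*k = (-18 + 34)*74 = 16*74 = 1184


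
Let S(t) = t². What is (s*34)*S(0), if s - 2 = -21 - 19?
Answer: 0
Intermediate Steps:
s = -38 (s = 2 + (-21 - 19) = 2 - 40 = -38)
(s*34)*S(0) = -38*34*0² = -1292*0 = 0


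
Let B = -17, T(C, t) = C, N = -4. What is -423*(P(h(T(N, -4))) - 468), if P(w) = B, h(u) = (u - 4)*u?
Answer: 205155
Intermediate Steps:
h(u) = u*(-4 + u) (h(u) = (-4 + u)*u = u*(-4 + u))
P(w) = -17
-423*(P(h(T(N, -4))) - 468) = -423*(-17 - 468) = -423*(-485) = 205155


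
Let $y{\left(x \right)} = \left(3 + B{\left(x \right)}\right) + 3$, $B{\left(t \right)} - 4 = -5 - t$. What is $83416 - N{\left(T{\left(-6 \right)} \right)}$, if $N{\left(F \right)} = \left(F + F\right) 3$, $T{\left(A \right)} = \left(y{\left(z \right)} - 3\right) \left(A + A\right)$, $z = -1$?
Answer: $83632$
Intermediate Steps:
$B{\left(t \right)} = -1 - t$ ($B{\left(t \right)} = 4 - \left(5 + t\right) = -1 - t$)
$y{\left(x \right)} = 5 - x$ ($y{\left(x \right)} = \left(3 - \left(1 + x\right)\right) + 3 = \left(2 - x\right) + 3 = 5 - x$)
$T{\left(A \right)} = 6 A$ ($T{\left(A \right)} = \left(\left(5 - -1\right) - 3\right) \left(A + A\right) = \left(\left(5 + 1\right) - 3\right) 2 A = \left(6 - 3\right) 2 A = 3 \cdot 2 A = 6 A$)
$N{\left(F \right)} = 6 F$ ($N{\left(F \right)} = 2 F 3 = 6 F$)
$83416 - N{\left(T{\left(-6 \right)} \right)} = 83416 - 6 \cdot 6 \left(-6\right) = 83416 - 6 \left(-36\right) = 83416 - -216 = 83416 + 216 = 83632$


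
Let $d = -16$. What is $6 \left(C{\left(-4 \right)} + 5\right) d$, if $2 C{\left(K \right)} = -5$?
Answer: $-240$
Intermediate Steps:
$C{\left(K \right)} = - \frac{5}{2}$ ($C{\left(K \right)} = \frac{1}{2} \left(-5\right) = - \frac{5}{2}$)
$6 \left(C{\left(-4 \right)} + 5\right) d = 6 \left(- \frac{5}{2} + 5\right) \left(-16\right) = 6 \cdot \frac{5}{2} \left(-16\right) = 15 \left(-16\right) = -240$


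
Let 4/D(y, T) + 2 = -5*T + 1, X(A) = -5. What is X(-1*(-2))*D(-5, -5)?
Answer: -5/6 ≈ -0.83333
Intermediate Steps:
D(y, T) = 4/(-1 - 5*T) (D(y, T) = 4/(-2 + (-5*T + 1)) = 4/(-2 + (1 - 5*T)) = 4/(-1 - 5*T))
X(-1*(-2))*D(-5, -5) = -(-20)/(1 + 5*(-5)) = -(-20)/(1 - 25) = -(-20)/(-24) = -(-20)*(-1)/24 = -5*1/6 = -5/6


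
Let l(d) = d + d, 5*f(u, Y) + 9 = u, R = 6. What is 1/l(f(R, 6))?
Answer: -5/6 ≈ -0.83333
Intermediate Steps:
f(u, Y) = -9/5 + u/5
l(d) = 2*d
1/l(f(R, 6)) = 1/(2*(-9/5 + (1/5)*6)) = 1/(2*(-9/5 + 6/5)) = 1/(2*(-3/5)) = 1/(-6/5) = -5/6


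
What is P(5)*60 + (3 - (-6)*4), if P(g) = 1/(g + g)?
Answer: 33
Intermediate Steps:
P(g) = 1/(2*g)
P(5)*60 + (3 - (-6)*4) = ((½)/5)*60 + (3 - (-6)*4) = ((½)*(⅕))*60 + (3 - 6*(-4)) = (⅒)*60 + (3 + 24) = 6 + 27 = 33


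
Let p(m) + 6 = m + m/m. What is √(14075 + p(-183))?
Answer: 3*√1543 ≈ 117.84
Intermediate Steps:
p(m) = -5 + m (p(m) = -6 + (m + m/m) = -6 + (m + 1) = -6 + (1 + m) = -5 + m)
√(14075 + p(-183)) = √(14075 + (-5 - 183)) = √(14075 - 188) = √13887 = 3*√1543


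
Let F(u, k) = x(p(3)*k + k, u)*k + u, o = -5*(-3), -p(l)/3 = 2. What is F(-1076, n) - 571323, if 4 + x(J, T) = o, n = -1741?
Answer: -591550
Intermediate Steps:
p(l) = -6 (p(l) = -3*2 = -6)
o = 15
x(J, T) = 11 (x(J, T) = -4 + 15 = 11)
F(u, k) = u + 11*k (F(u, k) = 11*k + u = u + 11*k)
F(-1076, n) - 571323 = (-1076 + 11*(-1741)) - 571323 = (-1076 - 19151) - 571323 = -20227 - 571323 = -591550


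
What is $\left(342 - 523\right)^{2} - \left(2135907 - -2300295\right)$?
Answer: $-4403441$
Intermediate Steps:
$\left(342 - 523\right)^{2} - \left(2135907 - -2300295\right) = \left(-181\right)^{2} - \left(2135907 + 2300295\right) = 32761 - 4436202 = -4403441$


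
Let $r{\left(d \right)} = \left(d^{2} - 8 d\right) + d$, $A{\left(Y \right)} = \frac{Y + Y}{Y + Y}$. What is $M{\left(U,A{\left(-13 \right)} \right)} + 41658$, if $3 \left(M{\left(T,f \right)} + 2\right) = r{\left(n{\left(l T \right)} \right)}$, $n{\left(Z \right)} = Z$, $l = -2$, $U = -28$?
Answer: $\frac{127712}{3} \approx 42571.0$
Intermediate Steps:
$A{\left(Y \right)} = 1$ ($A{\left(Y \right)} = \frac{2 Y}{2 Y} = 2 Y \frac{1}{2 Y} = 1$)
$r{\left(d \right)} = d^{2} - 7 d$
$M{\left(T,f \right)} = -2 - \frac{2 T \left(-7 - 2 T\right)}{3}$ ($M{\left(T,f \right)} = -2 + \frac{- 2 T \left(-7 - 2 T\right)}{3} = -2 + \frac{\left(-2\right) T \left(-7 - 2 T\right)}{3} = -2 - \frac{2 T \left(-7 - 2 T\right)}{3}$)
$M{\left(U,A{\left(-13 \right)} \right)} + 41658 = \left(-2 + \frac{4 \left(-28\right)^{2}}{3} + \frac{14}{3} \left(-28\right)\right) + 41658 = \left(-2 + \frac{4}{3} \cdot 784 - \frac{392}{3}\right) + 41658 = \left(-2 + \frac{3136}{3} - \frac{392}{3}\right) + 41658 = \frac{2738}{3} + 41658 = \frac{127712}{3}$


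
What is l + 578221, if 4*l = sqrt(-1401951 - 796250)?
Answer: 578221 + I*sqrt(2198201)/4 ≈ 5.7822e+5 + 370.66*I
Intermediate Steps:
l = I*sqrt(2198201)/4 (l = sqrt(-1401951 - 796250)/4 = sqrt(-2198201)/4 = (I*sqrt(2198201))/4 = I*sqrt(2198201)/4 ≈ 370.66*I)
l + 578221 = I*sqrt(2198201)/4 + 578221 = 578221 + I*sqrt(2198201)/4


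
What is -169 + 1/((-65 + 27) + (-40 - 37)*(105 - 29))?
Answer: -995411/5890 ≈ -169.00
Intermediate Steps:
-169 + 1/((-65 + 27) + (-40 - 37)*(105 - 29)) = -169 + 1/(-38 - 77*76) = -169 + 1/(-38 - 5852) = -169 + 1/(-5890) = -169 - 1/5890 = -995411/5890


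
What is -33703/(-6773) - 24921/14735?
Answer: 327823772/99800155 ≈ 3.2848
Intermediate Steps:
-33703/(-6773) - 24921/14735 = -33703*(-1/6773) - 24921*1/14735 = 33703/6773 - 24921/14735 = 327823772/99800155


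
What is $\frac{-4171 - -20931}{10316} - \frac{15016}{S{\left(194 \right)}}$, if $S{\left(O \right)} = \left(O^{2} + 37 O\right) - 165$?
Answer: $\frac{148353046}{115149771} \approx 1.2883$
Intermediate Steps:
$S{\left(O \right)} = -165 + O^{2} + 37 O$
$\frac{-4171 - -20931}{10316} - \frac{15016}{S{\left(194 \right)}} = \frac{-4171 - -20931}{10316} - \frac{15016}{-165 + 194^{2} + 37 \cdot 194} = \left(-4171 + 20931\right) \frac{1}{10316} - \frac{15016}{-165 + 37636 + 7178} = 16760 \cdot \frac{1}{10316} - \frac{15016}{44649} = \frac{4190}{2579} - \frac{15016}{44649} = \frac{148353046}{115149771}$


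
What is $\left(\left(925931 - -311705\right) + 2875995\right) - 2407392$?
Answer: $1706239$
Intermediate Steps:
$\left(\left(925931 - -311705\right) + 2875995\right) - 2407392 = \left(\left(925931 + 311705\right) + 2875995\right) - 2407392 = \left(1237636 + 2875995\right) - 2407392 = 4113631 - 2407392 = 1706239$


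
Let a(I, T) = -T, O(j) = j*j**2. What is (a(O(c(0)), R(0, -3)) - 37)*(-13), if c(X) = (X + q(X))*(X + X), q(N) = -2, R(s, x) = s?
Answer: 481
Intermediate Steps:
c(X) = 2*X*(-2 + X) (c(X) = (X - 2)*(X + X) = (-2 + X)*(2*X) = 2*X*(-2 + X))
O(j) = j**3
(a(O(c(0)), R(0, -3)) - 37)*(-13) = (-1*0 - 37)*(-13) = (0 - 37)*(-13) = -37*(-13) = 481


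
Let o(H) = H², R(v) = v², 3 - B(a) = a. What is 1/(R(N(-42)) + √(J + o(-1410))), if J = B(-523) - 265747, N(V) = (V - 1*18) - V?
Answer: -36/179767 + √191431/539301 ≈ 0.00061103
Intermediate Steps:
B(a) = 3 - a
N(V) = -18 (N(V) = (V - 18) - V = (-18 + V) - V = -18)
J = -265221 (J = (3 - 1*(-523)) - 265747 = (3 + 523) - 265747 = 526 - 265747 = -265221)
1/(R(N(-42)) + √(J + o(-1410))) = 1/((-18)² + √(-265221 + (-1410)²)) = 1/(324 + √(-265221 + 1988100)) = 1/(324 + √1722879) = 1/(324 + 3*√191431)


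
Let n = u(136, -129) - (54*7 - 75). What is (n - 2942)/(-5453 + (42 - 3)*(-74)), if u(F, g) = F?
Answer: 3109/8339 ≈ 0.37283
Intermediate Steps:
n = -167 (n = 136 - (54*7 - 75) = 136 - (378 - 75) = 136 - 1*303 = 136 - 303 = -167)
(n - 2942)/(-5453 + (42 - 3)*(-74)) = (-167 - 2942)/(-5453 + (42 - 3)*(-74)) = -3109/(-5453 + 39*(-74)) = -3109/(-5453 - 2886) = -3109/(-8339) = -3109*(-1/8339) = 3109/8339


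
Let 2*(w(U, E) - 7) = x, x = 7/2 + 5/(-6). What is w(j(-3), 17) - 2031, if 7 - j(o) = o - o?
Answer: -6068/3 ≈ -2022.7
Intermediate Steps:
j(o) = 7 (j(o) = 7 - (o - o) = 7 - 1*0 = 7 + 0 = 7)
x = 8/3 (x = 7*(½) + 5*(-⅙) = 7/2 - ⅚ = 8/3 ≈ 2.6667)
w(U, E) = 25/3 (w(U, E) = 7 + (½)*(8/3) = 7 + 4/3 = 25/3)
w(j(-3), 17) - 2031 = 25/3 - 2031 = -6068/3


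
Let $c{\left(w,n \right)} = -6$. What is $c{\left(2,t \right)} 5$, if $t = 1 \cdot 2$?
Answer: $-30$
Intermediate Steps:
$t = 2$
$c{\left(2,t \right)} 5 = \left(-6\right) 5 = -30$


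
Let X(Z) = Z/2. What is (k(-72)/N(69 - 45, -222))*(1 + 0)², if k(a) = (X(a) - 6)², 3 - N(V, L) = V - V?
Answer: 588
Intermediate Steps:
X(Z) = Z/2 (X(Z) = Z*(½) = Z/2)
N(V, L) = 3 (N(V, L) = 3 - (V - V) = 3 - 1*0 = 3 + 0 = 3)
k(a) = (-6 + a/2)² (k(a) = (a/2 - 6)² = (-6 + a/2)²)
(k(-72)/N(69 - 45, -222))*(1 + 0)² = (((-12 - 72)²/4)/3)*(1 + 0)² = (((¼)*(-84)²)*(⅓))*1² = (((¼)*7056)*(⅓))*1 = (1764*(⅓))*1 = 588*1 = 588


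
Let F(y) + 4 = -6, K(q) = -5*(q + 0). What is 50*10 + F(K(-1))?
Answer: 490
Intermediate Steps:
K(q) = -5*q
F(y) = -10 (F(y) = -4 - 6 = -10)
50*10 + F(K(-1)) = 50*10 - 10 = 500 - 10 = 490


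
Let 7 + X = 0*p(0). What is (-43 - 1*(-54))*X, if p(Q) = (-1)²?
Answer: -77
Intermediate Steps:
p(Q) = 1
X = -7 (X = -7 + 0*1 = -7 + 0 = -7)
(-43 - 1*(-54))*X = (-43 - 1*(-54))*(-7) = (-43 + 54)*(-7) = 11*(-7) = -77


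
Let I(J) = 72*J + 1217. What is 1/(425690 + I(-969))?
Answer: 1/357139 ≈ 2.8000e-6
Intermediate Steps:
I(J) = 1217 + 72*J
1/(425690 + I(-969)) = 1/(425690 + (1217 + 72*(-969))) = 1/(425690 + (1217 - 69768)) = 1/(425690 - 68551) = 1/357139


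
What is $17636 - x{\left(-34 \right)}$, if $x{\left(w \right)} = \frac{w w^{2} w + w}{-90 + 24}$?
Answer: $37883$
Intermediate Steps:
$x{\left(w \right)} = - \frac{w}{66} - \frac{w^{4}}{66}$ ($x{\left(w \right)} = \frac{w^{3} w + w}{-66} = \left(w^{4} + w\right) \left(- \frac{1}{66}\right) = \left(w + w^{4}\right) \left(- \frac{1}{66}\right) = - \frac{w}{66} - \frac{w^{4}}{66}$)
$17636 - x{\left(-34 \right)} = 17636 - \left(- \frac{1}{66}\right) \left(-34\right) \left(1 + \left(-34\right)^{3}\right) = 17636 - \left(- \frac{1}{66}\right) \left(-34\right) \left(1 - 39304\right) = 17636 - \left(- \frac{1}{66}\right) \left(-34\right) \left(-39303\right) = 17636 - -20247 = 17636 + 20247 = 37883$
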